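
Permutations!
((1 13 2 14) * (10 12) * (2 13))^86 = ((1 2 14)(10 12))^86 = (1 14 2)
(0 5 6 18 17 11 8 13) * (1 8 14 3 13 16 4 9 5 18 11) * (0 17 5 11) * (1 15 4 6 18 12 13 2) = (0 12 13 17 15 4 9 11 14 3 2 1 8 16 6)(5 18) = [12, 8, 1, 2, 9, 18, 0, 7, 16, 11, 10, 14, 13, 17, 3, 4, 6, 15, 5]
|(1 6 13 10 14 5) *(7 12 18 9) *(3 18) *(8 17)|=30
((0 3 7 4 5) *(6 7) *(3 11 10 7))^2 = ((0 11 10 7 4 5)(3 6))^2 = (0 10 4)(5 11 7)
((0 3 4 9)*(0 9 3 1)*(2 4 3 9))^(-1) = (0 1)(2 9 4)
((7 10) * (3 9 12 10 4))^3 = ((3 9 12 10 7 4))^3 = (3 10)(4 12)(7 9)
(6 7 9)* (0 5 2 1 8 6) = (0 5 2 1 8 6 7 9) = [5, 8, 1, 3, 4, 2, 7, 9, 6, 0]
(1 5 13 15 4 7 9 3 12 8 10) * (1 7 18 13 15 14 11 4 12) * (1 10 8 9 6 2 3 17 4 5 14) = (1 14 11 5 15 12 9 17 4 18 13)(2 3 10 7 6) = [0, 14, 3, 10, 18, 15, 2, 6, 8, 17, 7, 5, 9, 1, 11, 12, 16, 4, 13]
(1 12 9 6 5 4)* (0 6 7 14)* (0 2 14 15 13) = (0 6 5 4 1 12 9 7 15 13)(2 14) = [6, 12, 14, 3, 1, 4, 5, 15, 8, 7, 10, 11, 9, 0, 2, 13]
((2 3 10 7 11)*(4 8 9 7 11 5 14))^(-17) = ((2 3 10 11)(4 8 9 7 5 14))^(-17) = (2 11 10 3)(4 8 9 7 5 14)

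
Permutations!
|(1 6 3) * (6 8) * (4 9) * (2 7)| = 4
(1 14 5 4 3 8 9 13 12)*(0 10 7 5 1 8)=(0 10 7 5 4 3)(1 14)(8 9 13 12)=[10, 14, 2, 0, 3, 4, 6, 5, 9, 13, 7, 11, 8, 12, 1]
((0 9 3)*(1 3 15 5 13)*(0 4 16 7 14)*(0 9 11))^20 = ((0 11)(1 3 4 16 7 14 9 15 5 13))^20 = (16)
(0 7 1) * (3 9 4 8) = (0 7 1)(3 9 4 8) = [7, 0, 2, 9, 8, 5, 6, 1, 3, 4]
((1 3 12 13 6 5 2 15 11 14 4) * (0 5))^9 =((0 5 2 15 11 14 4 1 3 12 13 6))^9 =(0 12 4 15)(1 11 5 13)(2 6 3 14)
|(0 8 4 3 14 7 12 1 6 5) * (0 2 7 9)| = 6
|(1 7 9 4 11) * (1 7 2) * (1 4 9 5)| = 6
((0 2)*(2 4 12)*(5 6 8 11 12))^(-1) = ((0 4 5 6 8 11 12 2))^(-1) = (0 2 12 11 8 6 5 4)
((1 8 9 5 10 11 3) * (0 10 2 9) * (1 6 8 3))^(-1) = (0 8 6 3 1 11 10)(2 5 9)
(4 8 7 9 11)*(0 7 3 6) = (0 7 9 11 4 8 3 6) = [7, 1, 2, 6, 8, 5, 0, 9, 3, 11, 10, 4]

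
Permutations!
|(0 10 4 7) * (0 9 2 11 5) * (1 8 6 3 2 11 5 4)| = 8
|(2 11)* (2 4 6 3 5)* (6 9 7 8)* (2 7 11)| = |(3 5 7 8 6)(4 9 11)| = 15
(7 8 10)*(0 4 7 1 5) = (0 4 7 8 10 1 5) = [4, 5, 2, 3, 7, 0, 6, 8, 10, 9, 1]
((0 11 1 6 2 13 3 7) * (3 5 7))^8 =(13)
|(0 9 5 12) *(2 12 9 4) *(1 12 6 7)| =|(0 4 2 6 7 1 12)(5 9)| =14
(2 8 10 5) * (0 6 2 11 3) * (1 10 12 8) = [6, 10, 1, 0, 4, 11, 2, 7, 12, 9, 5, 3, 8] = (0 6 2 1 10 5 11 3)(8 12)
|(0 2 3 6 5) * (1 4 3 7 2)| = 6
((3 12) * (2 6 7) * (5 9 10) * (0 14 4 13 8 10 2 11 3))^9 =(0 6 8 12 2 13 3 9 4 11 5 14 7 10)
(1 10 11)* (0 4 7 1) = (0 4 7 1 10 11) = [4, 10, 2, 3, 7, 5, 6, 1, 8, 9, 11, 0]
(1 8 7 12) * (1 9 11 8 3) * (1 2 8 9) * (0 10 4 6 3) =(0 10 4 6 3 2 8 7 12 1)(9 11) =[10, 0, 8, 2, 6, 5, 3, 12, 7, 11, 4, 9, 1]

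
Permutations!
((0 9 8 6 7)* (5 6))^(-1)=((0 9 8 5 6 7))^(-1)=(0 7 6 5 8 9)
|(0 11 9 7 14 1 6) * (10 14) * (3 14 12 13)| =11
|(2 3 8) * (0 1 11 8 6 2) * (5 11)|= 15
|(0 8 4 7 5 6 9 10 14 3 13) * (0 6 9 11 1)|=13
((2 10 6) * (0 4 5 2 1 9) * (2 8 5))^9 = (0 2 6 9 4 10 1)(5 8) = ((0 4 2 10 6 1 9)(5 8))^9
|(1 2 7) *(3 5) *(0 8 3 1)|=7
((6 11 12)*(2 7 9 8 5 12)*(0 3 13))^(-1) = ((0 3 13)(2 7 9 8 5 12 6 11))^(-1) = (0 13 3)(2 11 6 12 5 8 9 7)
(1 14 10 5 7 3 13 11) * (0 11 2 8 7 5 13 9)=(0 11 1 14 10 13 2 8 7 3 9)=[11, 14, 8, 9, 4, 5, 6, 3, 7, 0, 13, 1, 12, 2, 10]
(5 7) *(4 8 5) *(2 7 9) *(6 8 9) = (2 7 4 9)(5 6 8) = [0, 1, 7, 3, 9, 6, 8, 4, 5, 2]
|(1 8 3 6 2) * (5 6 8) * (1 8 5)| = |(2 8 3 5 6)| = 5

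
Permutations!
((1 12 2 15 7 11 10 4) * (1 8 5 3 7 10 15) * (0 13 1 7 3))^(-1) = ((0 13 1 12 2 7 11 15 10 4 8 5))^(-1) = (0 5 8 4 10 15 11 7 2 12 1 13)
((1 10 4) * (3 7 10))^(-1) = (1 4 10 7 3)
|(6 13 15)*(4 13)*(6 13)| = 2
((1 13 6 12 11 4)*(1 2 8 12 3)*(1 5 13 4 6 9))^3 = (1 8 6 13 4 12 3 9 2 11 5)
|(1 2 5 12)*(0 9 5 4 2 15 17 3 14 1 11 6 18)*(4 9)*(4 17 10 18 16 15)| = |(0 17 3 14 1 4 2 9 5 12 11 6 16 15 10 18)| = 16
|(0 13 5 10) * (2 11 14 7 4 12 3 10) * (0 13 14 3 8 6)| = 42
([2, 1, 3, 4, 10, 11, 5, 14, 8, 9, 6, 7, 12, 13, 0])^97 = (0 11 10 2 7 6 3 14 5 4)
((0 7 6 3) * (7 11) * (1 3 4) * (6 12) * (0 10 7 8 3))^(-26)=(0 10 4 8 12)(1 3 6 11 7)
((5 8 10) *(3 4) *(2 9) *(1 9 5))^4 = ((1 9 2 5 8 10)(3 4))^4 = (1 8 2)(5 9 10)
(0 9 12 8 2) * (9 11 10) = (0 11 10 9 12 8 2) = [11, 1, 0, 3, 4, 5, 6, 7, 2, 12, 9, 10, 8]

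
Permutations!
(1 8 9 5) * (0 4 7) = [4, 8, 2, 3, 7, 1, 6, 0, 9, 5] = (0 4 7)(1 8 9 5)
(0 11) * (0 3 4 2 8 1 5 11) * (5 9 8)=(1 9 8)(2 5 11 3 4)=[0, 9, 5, 4, 2, 11, 6, 7, 1, 8, 10, 3]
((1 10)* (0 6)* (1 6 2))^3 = (0 10 2 6 1)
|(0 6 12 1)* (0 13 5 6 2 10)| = 15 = |(0 2 10)(1 13 5 6 12)|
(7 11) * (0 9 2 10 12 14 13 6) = (0 9 2 10 12 14 13 6)(7 11) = [9, 1, 10, 3, 4, 5, 0, 11, 8, 2, 12, 7, 14, 6, 13]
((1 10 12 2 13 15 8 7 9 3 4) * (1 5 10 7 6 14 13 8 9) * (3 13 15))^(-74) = ((1 7)(2 8 6 14 15 9 13 3 4 5 10 12))^(-74) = (2 10 4 13 15 6)(3 9 14 8 12 5)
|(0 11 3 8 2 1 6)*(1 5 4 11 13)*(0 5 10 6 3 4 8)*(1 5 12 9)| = |(0 13 5 8 2 10 6 12 9 1 3)(4 11)| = 22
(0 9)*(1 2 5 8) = [9, 2, 5, 3, 4, 8, 6, 7, 1, 0] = (0 9)(1 2 5 8)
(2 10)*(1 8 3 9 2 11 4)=(1 8 3 9 2 10 11 4)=[0, 8, 10, 9, 1, 5, 6, 7, 3, 2, 11, 4]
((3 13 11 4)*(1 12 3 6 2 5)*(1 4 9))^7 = (1 12 3 13 11 9)(2 6 4 5)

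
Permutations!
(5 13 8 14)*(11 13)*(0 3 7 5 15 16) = (0 3 7 5 11 13 8 14 15 16) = [3, 1, 2, 7, 4, 11, 6, 5, 14, 9, 10, 13, 12, 8, 15, 16, 0]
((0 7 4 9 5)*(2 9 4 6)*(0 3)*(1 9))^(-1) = (0 3 5 9 1 2 6 7) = ((0 7 6 2 1 9 5 3))^(-1)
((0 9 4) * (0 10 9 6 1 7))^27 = (10)(0 7 1 6)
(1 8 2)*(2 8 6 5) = [0, 6, 1, 3, 4, 2, 5, 7, 8] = (8)(1 6 5 2)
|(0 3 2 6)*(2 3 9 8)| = 5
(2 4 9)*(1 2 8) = [0, 2, 4, 3, 9, 5, 6, 7, 1, 8] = (1 2 4 9 8)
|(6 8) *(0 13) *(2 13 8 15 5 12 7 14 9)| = |(0 8 6 15 5 12 7 14 9 2 13)| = 11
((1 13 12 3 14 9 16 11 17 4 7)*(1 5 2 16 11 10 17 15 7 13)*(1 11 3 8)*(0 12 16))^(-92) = (0 5 15 1 12 2 7 11 8)(3 14 9)(4 10 13 17 16)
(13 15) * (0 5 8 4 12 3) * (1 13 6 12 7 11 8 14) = (0 5 14 1 13 15 6 12 3)(4 7 11 8) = [5, 13, 2, 0, 7, 14, 12, 11, 4, 9, 10, 8, 3, 15, 1, 6]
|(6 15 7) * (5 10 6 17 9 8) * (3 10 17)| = |(3 10 6 15 7)(5 17 9 8)| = 20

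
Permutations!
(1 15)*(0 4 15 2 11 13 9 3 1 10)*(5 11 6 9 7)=[4, 2, 6, 1, 15, 11, 9, 5, 8, 3, 0, 13, 12, 7, 14, 10]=(0 4 15 10)(1 2 6 9 3)(5 11 13 7)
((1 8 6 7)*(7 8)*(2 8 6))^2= (8)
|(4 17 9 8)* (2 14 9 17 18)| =|(2 14 9 8 4 18)| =6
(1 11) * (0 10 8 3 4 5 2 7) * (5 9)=[10, 11, 7, 4, 9, 2, 6, 0, 3, 5, 8, 1]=(0 10 8 3 4 9 5 2 7)(1 11)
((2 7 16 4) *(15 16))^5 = ((2 7 15 16 4))^5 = (16)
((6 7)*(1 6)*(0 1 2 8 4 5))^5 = (0 8 6 5 2 1 4 7)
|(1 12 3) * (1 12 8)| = |(1 8)(3 12)| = 2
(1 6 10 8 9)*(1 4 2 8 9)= (1 6 10 9 4 2 8)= [0, 6, 8, 3, 2, 5, 10, 7, 1, 4, 9]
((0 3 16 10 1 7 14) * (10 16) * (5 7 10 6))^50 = (16)(0 6 7)(3 5 14)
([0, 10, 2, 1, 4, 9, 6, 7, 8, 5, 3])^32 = [0, 3, 2, 10, 4, 5, 6, 7, 8, 9, 1]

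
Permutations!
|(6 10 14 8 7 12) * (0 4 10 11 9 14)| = |(0 4 10)(6 11 9 14 8 7 12)| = 21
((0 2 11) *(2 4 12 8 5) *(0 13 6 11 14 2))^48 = (14)(0 8 4 5 12)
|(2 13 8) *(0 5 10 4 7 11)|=6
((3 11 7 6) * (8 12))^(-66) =(12)(3 7)(6 11)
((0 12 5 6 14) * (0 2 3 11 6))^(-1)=((0 12 5)(2 3 11 6 14))^(-1)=(0 5 12)(2 14 6 11 3)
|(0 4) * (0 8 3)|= 4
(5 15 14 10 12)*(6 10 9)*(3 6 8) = (3 6 10 12 5 15 14 9 8) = [0, 1, 2, 6, 4, 15, 10, 7, 3, 8, 12, 11, 5, 13, 9, 14]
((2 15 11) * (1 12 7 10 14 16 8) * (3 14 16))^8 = (1 7 16)(2 11 15)(8 12 10)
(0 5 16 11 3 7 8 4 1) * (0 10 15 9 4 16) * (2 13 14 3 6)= (0 5)(1 10 15 9 4)(2 13 14 3 7 8 16 11 6)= [5, 10, 13, 7, 1, 0, 2, 8, 16, 4, 15, 6, 12, 14, 3, 9, 11]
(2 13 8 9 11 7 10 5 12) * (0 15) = (0 15)(2 13 8 9 11 7 10 5 12) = [15, 1, 13, 3, 4, 12, 6, 10, 9, 11, 5, 7, 2, 8, 14, 0]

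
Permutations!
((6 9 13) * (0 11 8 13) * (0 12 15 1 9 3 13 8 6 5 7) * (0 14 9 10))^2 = ((0 11 6 3 13 5 7 14 9 12 15 1 10))^2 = (0 6 13 7 9 15 10 11 3 5 14 12 1)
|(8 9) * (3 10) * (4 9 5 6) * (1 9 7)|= 14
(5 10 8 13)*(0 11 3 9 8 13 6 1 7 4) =(0 11 3 9 8 6 1 7 4)(5 10 13) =[11, 7, 2, 9, 0, 10, 1, 4, 6, 8, 13, 3, 12, 5]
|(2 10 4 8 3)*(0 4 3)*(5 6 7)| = |(0 4 8)(2 10 3)(5 6 7)| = 3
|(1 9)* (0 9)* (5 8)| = |(0 9 1)(5 8)| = 6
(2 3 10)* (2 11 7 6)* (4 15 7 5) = (2 3 10 11 5 4 15 7 6) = [0, 1, 3, 10, 15, 4, 2, 6, 8, 9, 11, 5, 12, 13, 14, 7]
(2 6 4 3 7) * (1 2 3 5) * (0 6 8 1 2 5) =[6, 5, 8, 7, 0, 2, 4, 3, 1] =(0 6 4)(1 5 2 8)(3 7)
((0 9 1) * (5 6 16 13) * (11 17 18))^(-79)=((0 9 1)(5 6 16 13)(11 17 18))^(-79)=(0 1 9)(5 6 16 13)(11 18 17)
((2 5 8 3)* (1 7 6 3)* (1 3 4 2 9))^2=(1 6 2 8 9 7 4 5 3)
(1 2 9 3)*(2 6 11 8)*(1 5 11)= (1 6)(2 9 3 5 11 8)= [0, 6, 9, 5, 4, 11, 1, 7, 2, 3, 10, 8]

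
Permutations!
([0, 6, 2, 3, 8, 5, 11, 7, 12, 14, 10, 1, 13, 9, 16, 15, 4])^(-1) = [0, 11, 2, 3, 16, 5, 1, 7, 4, 13, 10, 6, 8, 12, 9, 15, 14]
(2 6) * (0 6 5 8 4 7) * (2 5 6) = (0 2 6 5 8 4 7) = [2, 1, 6, 3, 7, 8, 5, 0, 4]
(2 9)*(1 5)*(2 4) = (1 5)(2 9 4) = [0, 5, 9, 3, 2, 1, 6, 7, 8, 4]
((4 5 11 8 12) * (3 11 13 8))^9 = (3 11)(4 12 8 13 5) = ((3 11)(4 5 13 8 12))^9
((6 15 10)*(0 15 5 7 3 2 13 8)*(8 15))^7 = (0 8)(2 3 7 5 6 10 15 13)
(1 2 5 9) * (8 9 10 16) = (1 2 5 10 16 8 9) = [0, 2, 5, 3, 4, 10, 6, 7, 9, 1, 16, 11, 12, 13, 14, 15, 8]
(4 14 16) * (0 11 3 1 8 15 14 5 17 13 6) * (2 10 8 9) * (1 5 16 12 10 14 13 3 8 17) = (0 11 8 15 13 6)(1 9 2 14 12 10 17 3 5)(4 16) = [11, 9, 14, 5, 16, 1, 0, 7, 15, 2, 17, 8, 10, 6, 12, 13, 4, 3]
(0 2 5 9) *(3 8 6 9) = (0 2 5 3 8 6 9) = [2, 1, 5, 8, 4, 3, 9, 7, 6, 0]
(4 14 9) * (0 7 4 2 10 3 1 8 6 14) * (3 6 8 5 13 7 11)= (0 11 3 1 5 13 7 4)(2 10 6 14 9)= [11, 5, 10, 1, 0, 13, 14, 4, 8, 2, 6, 3, 12, 7, 9]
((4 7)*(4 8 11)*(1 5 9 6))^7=((1 5 9 6)(4 7 8 11))^7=(1 6 9 5)(4 11 8 7)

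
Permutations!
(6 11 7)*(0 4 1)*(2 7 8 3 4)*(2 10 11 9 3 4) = (0 10 11 8 4 1)(2 7 6 9 3) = [10, 0, 7, 2, 1, 5, 9, 6, 4, 3, 11, 8]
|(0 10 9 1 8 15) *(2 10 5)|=|(0 5 2 10 9 1 8 15)|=8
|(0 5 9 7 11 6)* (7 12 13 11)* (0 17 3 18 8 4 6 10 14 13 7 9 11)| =6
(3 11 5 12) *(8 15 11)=(3 8 15 11 5 12)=[0, 1, 2, 8, 4, 12, 6, 7, 15, 9, 10, 5, 3, 13, 14, 11]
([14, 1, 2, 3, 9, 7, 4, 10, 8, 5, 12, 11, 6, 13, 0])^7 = (0 14)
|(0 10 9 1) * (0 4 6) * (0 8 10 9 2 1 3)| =6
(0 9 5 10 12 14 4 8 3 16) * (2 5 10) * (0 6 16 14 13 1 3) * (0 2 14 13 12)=(0 9 10)(1 3 13)(2 5 14 4 8)(6 16)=[9, 3, 5, 13, 8, 14, 16, 7, 2, 10, 0, 11, 12, 1, 4, 15, 6]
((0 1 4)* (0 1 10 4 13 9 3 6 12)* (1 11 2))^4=((0 10 4 11 2 1 13 9 3 6 12))^4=(0 2 3 10 1 6 4 13 12 11 9)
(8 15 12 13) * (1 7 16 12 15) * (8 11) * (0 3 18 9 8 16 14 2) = (0 3 18 9 8 1 7 14 2)(11 16 12 13) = [3, 7, 0, 18, 4, 5, 6, 14, 1, 8, 10, 16, 13, 11, 2, 15, 12, 17, 9]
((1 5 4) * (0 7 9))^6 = (9)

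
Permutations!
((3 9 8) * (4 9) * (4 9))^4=((3 9 8))^4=(3 9 8)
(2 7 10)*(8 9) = (2 7 10)(8 9) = [0, 1, 7, 3, 4, 5, 6, 10, 9, 8, 2]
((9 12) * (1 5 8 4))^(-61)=(1 4 8 5)(9 12)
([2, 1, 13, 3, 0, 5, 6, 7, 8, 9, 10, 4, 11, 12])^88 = [11, 1, 4, 3, 12, 5, 6, 7, 8, 9, 10, 13, 2, 0]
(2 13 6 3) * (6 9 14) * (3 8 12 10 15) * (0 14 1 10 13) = [14, 10, 0, 2, 4, 5, 8, 7, 12, 1, 15, 11, 13, 9, 6, 3] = (0 14 6 8 12 13 9 1 10 15 3 2)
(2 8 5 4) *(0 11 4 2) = (0 11 4)(2 8 5) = [11, 1, 8, 3, 0, 2, 6, 7, 5, 9, 10, 4]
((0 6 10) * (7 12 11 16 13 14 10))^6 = ((0 6 7 12 11 16 13 14 10))^6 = (0 13 12)(6 14 11)(7 10 16)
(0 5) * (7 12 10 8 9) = (0 5)(7 12 10 8 9) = [5, 1, 2, 3, 4, 0, 6, 12, 9, 7, 8, 11, 10]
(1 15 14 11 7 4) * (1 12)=(1 15 14 11 7 4 12)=[0, 15, 2, 3, 12, 5, 6, 4, 8, 9, 10, 7, 1, 13, 11, 14]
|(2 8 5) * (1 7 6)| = |(1 7 6)(2 8 5)| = 3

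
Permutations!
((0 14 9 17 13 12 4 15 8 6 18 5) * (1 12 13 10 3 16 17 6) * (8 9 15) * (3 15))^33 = ((0 14 3 16 17 10 15 9 6 18 5)(1 12 4 8))^33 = (18)(1 12 4 8)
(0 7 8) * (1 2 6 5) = (0 7 8)(1 2 6 5) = [7, 2, 6, 3, 4, 1, 5, 8, 0]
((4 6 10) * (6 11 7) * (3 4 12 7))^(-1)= ((3 4 11)(6 10 12 7))^(-1)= (3 11 4)(6 7 12 10)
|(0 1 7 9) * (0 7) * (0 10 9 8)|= |(0 1 10 9 7 8)|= 6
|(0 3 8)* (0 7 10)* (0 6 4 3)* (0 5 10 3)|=15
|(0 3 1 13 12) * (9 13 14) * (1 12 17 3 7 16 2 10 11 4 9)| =|(0 7 16 2 10 11 4 9 13 17 3 12)(1 14)| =12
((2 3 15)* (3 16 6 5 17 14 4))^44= (2 15 3 4 14 17 5 6 16)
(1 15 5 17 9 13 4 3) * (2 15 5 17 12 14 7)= (1 5 12 14 7 2 15 17 9 13 4 3)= [0, 5, 15, 1, 3, 12, 6, 2, 8, 13, 10, 11, 14, 4, 7, 17, 16, 9]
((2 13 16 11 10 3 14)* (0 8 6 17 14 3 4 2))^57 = (0 6 14 8 17)(2 11)(4 16)(10 13)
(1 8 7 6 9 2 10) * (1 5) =(1 8 7 6 9 2 10 5) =[0, 8, 10, 3, 4, 1, 9, 6, 7, 2, 5]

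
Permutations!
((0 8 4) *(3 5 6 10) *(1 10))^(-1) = (0 4 8)(1 6 5 3 10)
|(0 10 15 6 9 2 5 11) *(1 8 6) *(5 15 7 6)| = |(0 10 7 6 9 2 15 1 8 5 11)| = 11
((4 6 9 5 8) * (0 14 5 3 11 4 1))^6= ((0 14 5 8 1)(3 11 4 6 9))^6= (0 14 5 8 1)(3 11 4 6 9)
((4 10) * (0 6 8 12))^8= (12)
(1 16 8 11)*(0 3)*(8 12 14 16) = (0 3)(1 8 11)(12 14 16) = [3, 8, 2, 0, 4, 5, 6, 7, 11, 9, 10, 1, 14, 13, 16, 15, 12]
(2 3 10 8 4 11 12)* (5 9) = (2 3 10 8 4 11 12)(5 9) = [0, 1, 3, 10, 11, 9, 6, 7, 4, 5, 8, 12, 2]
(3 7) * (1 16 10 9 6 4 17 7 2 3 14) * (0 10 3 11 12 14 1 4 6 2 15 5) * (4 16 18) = (0 10 9 2 11 12 14 16 3 15 5)(1 18 4 17 7) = [10, 18, 11, 15, 17, 0, 6, 1, 8, 2, 9, 12, 14, 13, 16, 5, 3, 7, 4]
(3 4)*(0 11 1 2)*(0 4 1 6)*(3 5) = (0 11 6)(1 2 4 5 3) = [11, 2, 4, 1, 5, 3, 0, 7, 8, 9, 10, 6]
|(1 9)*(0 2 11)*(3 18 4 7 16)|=30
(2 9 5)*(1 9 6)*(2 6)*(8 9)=(1 8 9 5 6)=[0, 8, 2, 3, 4, 6, 1, 7, 9, 5]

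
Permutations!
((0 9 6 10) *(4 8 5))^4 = (10)(4 8 5)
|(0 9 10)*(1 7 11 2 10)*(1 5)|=|(0 9 5 1 7 11 2 10)|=8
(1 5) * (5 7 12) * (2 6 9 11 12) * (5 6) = (1 7 2 5)(6 9 11 12) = [0, 7, 5, 3, 4, 1, 9, 2, 8, 11, 10, 12, 6]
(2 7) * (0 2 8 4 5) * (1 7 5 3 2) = (0 1 7 8 4 3 2 5) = [1, 7, 5, 2, 3, 0, 6, 8, 4]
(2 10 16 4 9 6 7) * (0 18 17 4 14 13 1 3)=(0 18 17 4 9 6 7 2 10 16 14 13 1 3)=[18, 3, 10, 0, 9, 5, 7, 2, 8, 6, 16, 11, 12, 1, 13, 15, 14, 4, 17]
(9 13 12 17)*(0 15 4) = (0 15 4)(9 13 12 17) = [15, 1, 2, 3, 0, 5, 6, 7, 8, 13, 10, 11, 17, 12, 14, 4, 16, 9]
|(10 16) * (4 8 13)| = 6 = |(4 8 13)(10 16)|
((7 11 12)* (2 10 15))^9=((2 10 15)(7 11 12))^9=(15)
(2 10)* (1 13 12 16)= (1 13 12 16)(2 10)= [0, 13, 10, 3, 4, 5, 6, 7, 8, 9, 2, 11, 16, 12, 14, 15, 1]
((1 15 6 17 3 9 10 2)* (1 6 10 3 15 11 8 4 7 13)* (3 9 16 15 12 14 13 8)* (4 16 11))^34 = (1 6 8 14 10 4 17 16 13 2 7 12 15)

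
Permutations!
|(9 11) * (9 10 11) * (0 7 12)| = |(0 7 12)(10 11)| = 6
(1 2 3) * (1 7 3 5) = (1 2 5)(3 7) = [0, 2, 5, 7, 4, 1, 6, 3]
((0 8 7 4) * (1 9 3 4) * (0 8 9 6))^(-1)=((0 9 3 4 8 7 1 6))^(-1)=(0 6 1 7 8 4 3 9)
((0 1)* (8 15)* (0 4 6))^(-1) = (0 6 4 1)(8 15)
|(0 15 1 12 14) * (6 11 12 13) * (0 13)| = |(0 15 1)(6 11 12 14 13)| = 15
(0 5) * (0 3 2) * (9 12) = (0 5 3 2)(9 12) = [5, 1, 0, 2, 4, 3, 6, 7, 8, 12, 10, 11, 9]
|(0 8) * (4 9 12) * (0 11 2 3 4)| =|(0 8 11 2 3 4 9 12)| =8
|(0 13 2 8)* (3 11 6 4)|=4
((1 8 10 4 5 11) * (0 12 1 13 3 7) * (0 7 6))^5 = ((0 12 1 8 10 4 5 11 13 3 6))^5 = (0 4 6 10 3 8 13 1 11 12 5)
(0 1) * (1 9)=(0 9 1)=[9, 0, 2, 3, 4, 5, 6, 7, 8, 1]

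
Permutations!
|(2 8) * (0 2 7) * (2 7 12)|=6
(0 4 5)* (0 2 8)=(0 4 5 2 8)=[4, 1, 8, 3, 5, 2, 6, 7, 0]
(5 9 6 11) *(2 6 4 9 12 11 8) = [0, 1, 6, 3, 9, 12, 8, 7, 2, 4, 10, 5, 11] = (2 6 8)(4 9)(5 12 11)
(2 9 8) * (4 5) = [0, 1, 9, 3, 5, 4, 6, 7, 2, 8] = (2 9 8)(4 5)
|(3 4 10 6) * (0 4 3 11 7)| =|(0 4 10 6 11 7)| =6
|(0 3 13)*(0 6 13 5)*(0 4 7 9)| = |(0 3 5 4 7 9)(6 13)| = 6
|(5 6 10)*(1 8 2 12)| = 12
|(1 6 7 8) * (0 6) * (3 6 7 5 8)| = |(0 7 3 6 5 8 1)| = 7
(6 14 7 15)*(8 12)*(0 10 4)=[10, 1, 2, 3, 0, 5, 14, 15, 12, 9, 4, 11, 8, 13, 7, 6]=(0 10 4)(6 14 7 15)(8 12)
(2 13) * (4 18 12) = (2 13)(4 18 12) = [0, 1, 13, 3, 18, 5, 6, 7, 8, 9, 10, 11, 4, 2, 14, 15, 16, 17, 12]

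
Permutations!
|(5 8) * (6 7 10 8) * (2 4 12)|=15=|(2 4 12)(5 6 7 10 8)|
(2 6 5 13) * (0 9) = (0 9)(2 6 5 13) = [9, 1, 6, 3, 4, 13, 5, 7, 8, 0, 10, 11, 12, 2]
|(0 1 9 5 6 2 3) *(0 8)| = 8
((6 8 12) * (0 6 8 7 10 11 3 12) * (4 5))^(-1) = ((0 6 7 10 11 3 12 8)(4 5))^(-1) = (0 8 12 3 11 10 7 6)(4 5)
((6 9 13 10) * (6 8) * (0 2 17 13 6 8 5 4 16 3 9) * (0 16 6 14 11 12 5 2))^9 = (2 17 13 10)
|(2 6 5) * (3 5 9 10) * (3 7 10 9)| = 4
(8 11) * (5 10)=(5 10)(8 11)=[0, 1, 2, 3, 4, 10, 6, 7, 11, 9, 5, 8]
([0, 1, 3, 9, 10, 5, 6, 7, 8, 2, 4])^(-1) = (2 9 3)(4 10)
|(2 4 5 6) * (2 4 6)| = |(2 6 4 5)| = 4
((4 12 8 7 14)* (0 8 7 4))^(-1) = (0 14 7 12 4 8)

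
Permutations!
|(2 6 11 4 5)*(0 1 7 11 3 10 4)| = |(0 1 7 11)(2 6 3 10 4 5)| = 12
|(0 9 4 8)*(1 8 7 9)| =3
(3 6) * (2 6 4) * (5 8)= (2 6 3 4)(5 8)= [0, 1, 6, 4, 2, 8, 3, 7, 5]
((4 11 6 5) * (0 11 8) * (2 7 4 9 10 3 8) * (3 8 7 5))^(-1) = ((0 11 6 3 7 4 2 5 9 10 8))^(-1) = (0 8 10 9 5 2 4 7 3 6 11)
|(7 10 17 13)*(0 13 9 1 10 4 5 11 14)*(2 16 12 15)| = 28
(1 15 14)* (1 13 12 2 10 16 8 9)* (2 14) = (1 15 2 10 16 8 9)(12 14 13) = [0, 15, 10, 3, 4, 5, 6, 7, 9, 1, 16, 11, 14, 12, 13, 2, 8]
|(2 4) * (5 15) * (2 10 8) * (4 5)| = 6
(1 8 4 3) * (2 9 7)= (1 8 4 3)(2 9 7)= [0, 8, 9, 1, 3, 5, 6, 2, 4, 7]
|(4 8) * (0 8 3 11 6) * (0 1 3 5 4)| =4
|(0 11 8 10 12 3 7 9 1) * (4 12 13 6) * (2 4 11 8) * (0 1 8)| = |(2 4 12 3 7 9 8 10 13 6 11)| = 11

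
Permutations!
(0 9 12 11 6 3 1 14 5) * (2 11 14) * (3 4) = (0 9 12 14 5)(1 2 11 6 4 3) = [9, 2, 11, 1, 3, 0, 4, 7, 8, 12, 10, 6, 14, 13, 5]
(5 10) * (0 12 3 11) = (0 12 3 11)(5 10) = [12, 1, 2, 11, 4, 10, 6, 7, 8, 9, 5, 0, 3]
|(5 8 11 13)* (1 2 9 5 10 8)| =4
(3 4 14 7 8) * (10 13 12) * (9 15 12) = (3 4 14 7 8)(9 15 12 10 13) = [0, 1, 2, 4, 14, 5, 6, 8, 3, 15, 13, 11, 10, 9, 7, 12]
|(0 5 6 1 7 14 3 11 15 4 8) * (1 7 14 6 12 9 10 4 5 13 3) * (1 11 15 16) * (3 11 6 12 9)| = 16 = |(0 13 11 16 1 14 6 7 12 3 15 5 9 10 4 8)|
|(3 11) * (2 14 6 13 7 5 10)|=|(2 14 6 13 7 5 10)(3 11)|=14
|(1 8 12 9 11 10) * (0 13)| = |(0 13)(1 8 12 9 11 10)| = 6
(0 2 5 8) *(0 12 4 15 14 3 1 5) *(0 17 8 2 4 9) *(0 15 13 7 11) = (0 4 13 7 11)(1 5 2 17 8 12 9 15 14 3) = [4, 5, 17, 1, 13, 2, 6, 11, 12, 15, 10, 0, 9, 7, 3, 14, 16, 8]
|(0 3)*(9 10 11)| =6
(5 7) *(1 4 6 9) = [0, 4, 2, 3, 6, 7, 9, 5, 8, 1] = (1 4 6 9)(5 7)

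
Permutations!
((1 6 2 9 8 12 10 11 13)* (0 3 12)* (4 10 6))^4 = (0 2 3 9 12 8 6)(1 13 11 10 4)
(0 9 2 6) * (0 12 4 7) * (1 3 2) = (0 9 1 3 2 6 12 4 7) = [9, 3, 6, 2, 7, 5, 12, 0, 8, 1, 10, 11, 4]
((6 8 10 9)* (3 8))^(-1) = (3 6 9 10 8)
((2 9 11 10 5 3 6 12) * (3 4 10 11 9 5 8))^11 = (2 10 6 5 8 12 4 3)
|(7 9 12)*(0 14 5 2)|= 12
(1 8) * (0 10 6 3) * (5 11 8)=[10, 5, 2, 0, 4, 11, 3, 7, 1, 9, 6, 8]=(0 10 6 3)(1 5 11 8)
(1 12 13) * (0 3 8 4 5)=[3, 12, 2, 8, 5, 0, 6, 7, 4, 9, 10, 11, 13, 1]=(0 3 8 4 5)(1 12 13)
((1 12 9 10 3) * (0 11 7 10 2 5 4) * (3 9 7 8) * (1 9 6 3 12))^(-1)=(0 4 5 2 9 3 6 10 7 12 8 11)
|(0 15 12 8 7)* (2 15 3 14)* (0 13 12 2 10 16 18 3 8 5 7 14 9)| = |(0 8 14 10 16 18 3 9)(2 15)(5 7 13 12)| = 8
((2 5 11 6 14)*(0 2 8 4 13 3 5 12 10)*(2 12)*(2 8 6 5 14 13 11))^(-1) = (0 10 12)(2 5 11 4 8)(3 13 6 14) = ((0 12 10)(2 8 4 11 5)(3 14 6 13))^(-1)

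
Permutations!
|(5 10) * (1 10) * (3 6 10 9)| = 6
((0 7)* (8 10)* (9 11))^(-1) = ((0 7)(8 10)(9 11))^(-1) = (0 7)(8 10)(9 11)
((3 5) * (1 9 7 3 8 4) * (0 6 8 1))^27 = (0 4 8 6)(1 7 5 9 3)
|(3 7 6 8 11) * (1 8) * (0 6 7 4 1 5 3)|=8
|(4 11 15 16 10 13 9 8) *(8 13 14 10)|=10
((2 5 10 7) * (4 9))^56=(10)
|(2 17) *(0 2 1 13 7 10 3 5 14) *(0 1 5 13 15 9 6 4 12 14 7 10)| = |(0 2 17 5 7)(1 15 9 6 4 12 14)(3 13 10)| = 105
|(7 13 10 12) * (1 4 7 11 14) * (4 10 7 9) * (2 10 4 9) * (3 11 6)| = |(1 4 2 10 12 6 3 11 14)(7 13)| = 18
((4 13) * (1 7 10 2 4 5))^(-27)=((1 7 10 2 4 13 5))^(-27)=(1 7 10 2 4 13 5)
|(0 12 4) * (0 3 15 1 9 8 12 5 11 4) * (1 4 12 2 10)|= |(0 5 11 12)(1 9 8 2 10)(3 15 4)|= 60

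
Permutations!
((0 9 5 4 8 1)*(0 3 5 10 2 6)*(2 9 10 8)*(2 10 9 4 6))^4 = (10)(0 3 9 5 8 6 1)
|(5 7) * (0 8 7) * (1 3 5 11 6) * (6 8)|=15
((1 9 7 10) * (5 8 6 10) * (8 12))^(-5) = ((1 9 7 5 12 8 6 10))^(-5) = (1 5 6 9 12 10 7 8)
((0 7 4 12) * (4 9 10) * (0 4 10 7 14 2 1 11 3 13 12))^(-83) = (0 12 3 1 14 4 13 11 2)(7 9)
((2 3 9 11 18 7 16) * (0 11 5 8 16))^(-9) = ((0 11 18 7)(2 3 9 5 8 16))^(-9) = (0 7 18 11)(2 5)(3 8)(9 16)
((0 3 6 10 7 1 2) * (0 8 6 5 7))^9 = (10) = ((0 3 5 7 1 2 8 6 10))^9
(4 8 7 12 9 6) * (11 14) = (4 8 7 12 9 6)(11 14) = [0, 1, 2, 3, 8, 5, 4, 12, 7, 6, 10, 14, 9, 13, 11]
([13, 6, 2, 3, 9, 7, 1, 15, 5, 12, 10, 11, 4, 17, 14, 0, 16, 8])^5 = [7, 6, 2, 3, 12, 17, 1, 8, 13, 4, 10, 11, 9, 15, 14, 5, 16, 0]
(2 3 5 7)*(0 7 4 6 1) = [7, 0, 3, 5, 6, 4, 1, 2] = (0 7 2 3 5 4 6 1)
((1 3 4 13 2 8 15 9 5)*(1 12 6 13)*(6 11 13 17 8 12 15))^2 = ((1 3 4)(2 12 11 13)(5 15 9)(6 17 8))^2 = (1 4 3)(2 11)(5 9 15)(6 8 17)(12 13)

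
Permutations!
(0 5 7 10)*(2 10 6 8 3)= (0 5 7 6 8 3 2 10)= [5, 1, 10, 2, 4, 7, 8, 6, 3, 9, 0]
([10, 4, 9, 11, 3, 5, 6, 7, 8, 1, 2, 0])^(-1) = (0 11 3 4 1 9 2 10)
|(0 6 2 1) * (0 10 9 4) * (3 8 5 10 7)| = 11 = |(0 6 2 1 7 3 8 5 10 9 4)|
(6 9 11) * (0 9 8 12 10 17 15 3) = (0 9 11 6 8 12 10 17 15 3) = [9, 1, 2, 0, 4, 5, 8, 7, 12, 11, 17, 6, 10, 13, 14, 3, 16, 15]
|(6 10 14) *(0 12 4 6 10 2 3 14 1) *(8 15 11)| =9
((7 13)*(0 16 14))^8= (0 14 16)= ((0 16 14)(7 13))^8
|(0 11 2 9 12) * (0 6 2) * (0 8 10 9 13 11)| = 8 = |(2 13 11 8 10 9 12 6)|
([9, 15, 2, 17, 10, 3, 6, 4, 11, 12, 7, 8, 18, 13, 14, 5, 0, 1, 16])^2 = (0 12 16 9 18)(1 5 17 15 3)(4 7 10)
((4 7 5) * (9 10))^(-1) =((4 7 5)(9 10))^(-1) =(4 5 7)(9 10)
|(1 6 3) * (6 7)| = 4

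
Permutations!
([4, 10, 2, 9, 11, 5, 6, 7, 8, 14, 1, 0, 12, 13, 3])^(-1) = [11, 10, 2, 14, 0, 5, 6, 7, 8, 3, 1, 4, 12, 13, 9]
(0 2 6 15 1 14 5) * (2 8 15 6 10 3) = [8, 14, 10, 2, 4, 0, 6, 7, 15, 9, 3, 11, 12, 13, 5, 1] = (0 8 15 1 14 5)(2 10 3)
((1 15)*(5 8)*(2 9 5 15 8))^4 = (1 8 15)(2 9 5)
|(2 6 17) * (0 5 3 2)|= |(0 5 3 2 6 17)|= 6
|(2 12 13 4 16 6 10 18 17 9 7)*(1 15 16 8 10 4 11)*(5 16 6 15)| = |(1 5 16 15 6 4 8 10 18 17 9 7 2 12 13 11)| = 16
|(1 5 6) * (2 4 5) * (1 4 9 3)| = 12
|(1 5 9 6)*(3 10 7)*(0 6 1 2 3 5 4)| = |(0 6 2 3 10 7 5 9 1 4)| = 10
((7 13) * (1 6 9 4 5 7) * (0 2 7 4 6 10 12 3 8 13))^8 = (0 7 2)(1 12 8)(3 13 10)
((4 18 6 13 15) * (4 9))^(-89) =(4 18 6 13 15 9)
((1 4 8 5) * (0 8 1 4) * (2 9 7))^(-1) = (0 1 4 5 8)(2 7 9)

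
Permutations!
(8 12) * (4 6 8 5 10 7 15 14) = (4 6 8 12 5 10 7 15 14) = [0, 1, 2, 3, 6, 10, 8, 15, 12, 9, 7, 11, 5, 13, 4, 14]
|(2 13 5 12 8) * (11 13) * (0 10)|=6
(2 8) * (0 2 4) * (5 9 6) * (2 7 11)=[7, 1, 8, 3, 0, 9, 5, 11, 4, 6, 10, 2]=(0 7 11 2 8 4)(5 9 6)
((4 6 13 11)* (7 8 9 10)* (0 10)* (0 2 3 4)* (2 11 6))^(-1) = (0 11 9 8 7 10)(2 4 3)(6 13)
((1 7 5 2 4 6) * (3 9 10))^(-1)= (1 6 4 2 5 7)(3 10 9)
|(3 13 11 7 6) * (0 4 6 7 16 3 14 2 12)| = 12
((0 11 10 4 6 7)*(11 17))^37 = (0 11 4 7 17 10 6)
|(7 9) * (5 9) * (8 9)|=|(5 8 9 7)|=4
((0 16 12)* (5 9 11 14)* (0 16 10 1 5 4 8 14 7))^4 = ((0 10 1 5 9 11 7)(4 8 14)(12 16))^4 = (16)(0 9 10 11 1 7 5)(4 8 14)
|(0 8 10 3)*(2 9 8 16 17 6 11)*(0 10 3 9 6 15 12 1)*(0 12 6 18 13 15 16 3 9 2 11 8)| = |(0 3 10 2 18 13 15 6 8 9)(1 12)(16 17)| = 10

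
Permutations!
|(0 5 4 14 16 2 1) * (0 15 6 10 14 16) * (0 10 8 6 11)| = |(0 5 4 16 2 1 15 11)(6 8)(10 14)| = 8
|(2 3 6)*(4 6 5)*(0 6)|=|(0 6 2 3 5 4)|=6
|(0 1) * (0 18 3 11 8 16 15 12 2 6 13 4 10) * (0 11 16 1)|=13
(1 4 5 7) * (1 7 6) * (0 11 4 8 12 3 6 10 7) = (0 11 4 5 10 7)(1 8 12 3 6) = [11, 8, 2, 6, 5, 10, 1, 0, 12, 9, 7, 4, 3]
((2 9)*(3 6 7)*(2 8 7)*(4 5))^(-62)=(2 3 8)(6 7 9)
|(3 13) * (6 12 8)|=6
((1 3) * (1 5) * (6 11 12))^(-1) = (1 5 3)(6 12 11)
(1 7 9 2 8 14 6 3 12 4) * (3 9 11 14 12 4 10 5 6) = (1 7 11 14 3 4)(2 8 12 10 5 6 9) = [0, 7, 8, 4, 1, 6, 9, 11, 12, 2, 5, 14, 10, 13, 3]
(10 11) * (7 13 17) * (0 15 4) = (0 15 4)(7 13 17)(10 11) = [15, 1, 2, 3, 0, 5, 6, 13, 8, 9, 11, 10, 12, 17, 14, 4, 16, 7]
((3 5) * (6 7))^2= ((3 5)(6 7))^2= (7)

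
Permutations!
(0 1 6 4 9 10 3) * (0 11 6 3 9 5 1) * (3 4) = (1 4 5)(3 11 6)(9 10) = [0, 4, 2, 11, 5, 1, 3, 7, 8, 10, 9, 6]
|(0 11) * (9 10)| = |(0 11)(9 10)| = 2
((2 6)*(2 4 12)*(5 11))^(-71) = (2 6 4 12)(5 11)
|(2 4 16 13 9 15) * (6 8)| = 6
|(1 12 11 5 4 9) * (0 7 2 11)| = 9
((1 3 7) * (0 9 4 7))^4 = ((0 9 4 7 1 3))^4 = (0 1 4)(3 7 9)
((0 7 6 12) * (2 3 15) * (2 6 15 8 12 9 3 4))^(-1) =((0 7 15 6 9 3 8 12)(2 4))^(-1) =(0 12 8 3 9 6 15 7)(2 4)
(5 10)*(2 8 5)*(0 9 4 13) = (0 9 4 13)(2 8 5 10) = [9, 1, 8, 3, 13, 10, 6, 7, 5, 4, 2, 11, 12, 0]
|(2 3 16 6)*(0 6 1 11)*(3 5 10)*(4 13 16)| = 11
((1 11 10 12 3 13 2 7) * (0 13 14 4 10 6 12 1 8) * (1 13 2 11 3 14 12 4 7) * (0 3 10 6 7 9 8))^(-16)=((0 2 1 10 13 11 7)(3 12 14 9 8)(4 6))^(-16)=(0 11 10 2 7 13 1)(3 8 9 14 12)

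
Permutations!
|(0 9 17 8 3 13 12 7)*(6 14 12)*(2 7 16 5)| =13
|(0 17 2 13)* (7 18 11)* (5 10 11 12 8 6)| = |(0 17 2 13)(5 10 11 7 18 12 8 6)| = 8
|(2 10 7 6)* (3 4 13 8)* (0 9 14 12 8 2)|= |(0 9 14 12 8 3 4 13 2 10 7 6)|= 12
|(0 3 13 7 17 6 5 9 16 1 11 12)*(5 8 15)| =|(0 3 13 7 17 6 8 15 5 9 16 1 11 12)| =14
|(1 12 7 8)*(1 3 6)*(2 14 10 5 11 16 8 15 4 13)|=15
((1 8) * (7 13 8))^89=((1 7 13 8))^89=(1 7 13 8)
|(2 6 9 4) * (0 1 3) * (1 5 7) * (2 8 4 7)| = |(0 5 2 6 9 7 1 3)(4 8)| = 8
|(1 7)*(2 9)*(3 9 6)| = 4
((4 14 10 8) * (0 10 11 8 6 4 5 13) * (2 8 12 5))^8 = (0 13 5 12 11 14 4 6 10)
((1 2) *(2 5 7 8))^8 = ((1 5 7 8 2))^8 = (1 8 5 2 7)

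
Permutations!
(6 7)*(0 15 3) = (0 15 3)(6 7) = [15, 1, 2, 0, 4, 5, 7, 6, 8, 9, 10, 11, 12, 13, 14, 3]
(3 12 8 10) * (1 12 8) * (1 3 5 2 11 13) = (1 12 3 8 10 5 2 11 13) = [0, 12, 11, 8, 4, 2, 6, 7, 10, 9, 5, 13, 3, 1]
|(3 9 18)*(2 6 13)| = 3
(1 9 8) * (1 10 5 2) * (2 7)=(1 9 8 10 5 7 2)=[0, 9, 1, 3, 4, 7, 6, 2, 10, 8, 5]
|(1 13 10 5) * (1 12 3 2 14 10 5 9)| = 9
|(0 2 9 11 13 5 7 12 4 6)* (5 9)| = 21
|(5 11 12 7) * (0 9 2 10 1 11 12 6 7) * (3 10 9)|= |(0 3 10 1 11 6 7 5 12)(2 9)|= 18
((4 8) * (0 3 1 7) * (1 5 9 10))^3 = (0 9 7 5 1 3 10)(4 8)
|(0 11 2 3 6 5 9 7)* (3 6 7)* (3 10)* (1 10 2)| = |(0 11 1 10 3 7)(2 6 5 9)| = 12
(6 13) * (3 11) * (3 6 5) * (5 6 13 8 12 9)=(3 11 13 6 8 12 9 5)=[0, 1, 2, 11, 4, 3, 8, 7, 12, 5, 10, 13, 9, 6]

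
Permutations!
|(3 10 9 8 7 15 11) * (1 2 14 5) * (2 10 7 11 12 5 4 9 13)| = |(1 10 13 2 14 4 9 8 11 3 7 15 12 5)| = 14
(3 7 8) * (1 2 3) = (1 2 3 7 8) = [0, 2, 3, 7, 4, 5, 6, 8, 1]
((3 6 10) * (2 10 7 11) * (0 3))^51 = (0 6 11 10 3 7 2)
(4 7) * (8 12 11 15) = (4 7)(8 12 11 15) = [0, 1, 2, 3, 7, 5, 6, 4, 12, 9, 10, 15, 11, 13, 14, 8]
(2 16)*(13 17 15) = [0, 1, 16, 3, 4, 5, 6, 7, 8, 9, 10, 11, 12, 17, 14, 13, 2, 15] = (2 16)(13 17 15)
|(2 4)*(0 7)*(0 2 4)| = |(0 7 2)| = 3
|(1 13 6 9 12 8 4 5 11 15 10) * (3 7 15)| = 13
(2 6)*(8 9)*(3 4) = (2 6)(3 4)(8 9) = [0, 1, 6, 4, 3, 5, 2, 7, 9, 8]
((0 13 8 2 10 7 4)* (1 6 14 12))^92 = ((0 13 8 2 10 7 4)(1 6 14 12))^92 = (14)(0 13 8 2 10 7 4)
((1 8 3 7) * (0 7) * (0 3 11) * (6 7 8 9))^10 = (0 8 11)(1 6)(7 9)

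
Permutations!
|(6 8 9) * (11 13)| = |(6 8 9)(11 13)| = 6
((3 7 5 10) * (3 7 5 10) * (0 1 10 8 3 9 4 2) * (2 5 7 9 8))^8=((0 1 10 9 4 5 8 3 7 2))^8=(0 7 8 4 10)(1 2 3 5 9)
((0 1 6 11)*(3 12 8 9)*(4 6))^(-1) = ((0 1 4 6 11)(3 12 8 9))^(-1) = (0 11 6 4 1)(3 9 8 12)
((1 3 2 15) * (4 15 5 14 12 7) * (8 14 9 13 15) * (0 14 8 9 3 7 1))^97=((0 14 12 1 7 4 9 13 15)(2 5 3))^97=(0 13 4 1 14 15 9 7 12)(2 5 3)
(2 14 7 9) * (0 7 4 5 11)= (0 7 9 2 14 4 5 11)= [7, 1, 14, 3, 5, 11, 6, 9, 8, 2, 10, 0, 12, 13, 4]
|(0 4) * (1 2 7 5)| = |(0 4)(1 2 7 5)| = 4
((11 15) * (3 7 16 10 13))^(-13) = ((3 7 16 10 13)(11 15))^(-13) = (3 16 13 7 10)(11 15)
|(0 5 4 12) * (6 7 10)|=12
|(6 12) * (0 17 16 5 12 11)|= 7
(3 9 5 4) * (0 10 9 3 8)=[10, 1, 2, 3, 8, 4, 6, 7, 0, 5, 9]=(0 10 9 5 4 8)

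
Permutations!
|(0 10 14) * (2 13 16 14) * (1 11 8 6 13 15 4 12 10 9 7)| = 10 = |(0 9 7 1 11 8 6 13 16 14)(2 15 4 12 10)|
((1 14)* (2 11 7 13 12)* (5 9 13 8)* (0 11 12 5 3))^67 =((0 11 7 8 3)(1 14)(2 12)(5 9 13))^67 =(0 7 3 11 8)(1 14)(2 12)(5 9 13)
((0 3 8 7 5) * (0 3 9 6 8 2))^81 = (0 9 6 8 7 5 3 2)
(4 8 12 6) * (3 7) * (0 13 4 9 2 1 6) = (0 13 4 8 12)(1 6 9 2)(3 7) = [13, 6, 1, 7, 8, 5, 9, 3, 12, 2, 10, 11, 0, 4]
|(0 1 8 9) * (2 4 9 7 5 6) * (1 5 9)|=|(0 5 6 2 4 1 8 7 9)|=9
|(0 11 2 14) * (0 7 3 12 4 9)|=9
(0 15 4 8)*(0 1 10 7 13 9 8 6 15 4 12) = (0 4 6 15 12)(1 10 7 13 9 8) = [4, 10, 2, 3, 6, 5, 15, 13, 1, 8, 7, 11, 0, 9, 14, 12]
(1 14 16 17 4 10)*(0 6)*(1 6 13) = [13, 14, 2, 3, 10, 5, 0, 7, 8, 9, 6, 11, 12, 1, 16, 15, 17, 4] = (0 13 1 14 16 17 4 10 6)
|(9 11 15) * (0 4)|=6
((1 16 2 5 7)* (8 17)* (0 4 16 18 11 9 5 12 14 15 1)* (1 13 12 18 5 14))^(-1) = (0 7 5 1 12 13 15 14 9 11 18 2 16 4)(8 17) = ((0 4 16 2 18 11 9 14 15 13 12 1 5 7)(8 17))^(-1)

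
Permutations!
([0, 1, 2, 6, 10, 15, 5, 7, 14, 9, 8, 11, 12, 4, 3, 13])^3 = [0, 1, 2, 15, 14, 4, 13, 7, 6, 9, 3, 11, 12, 8, 5, 10]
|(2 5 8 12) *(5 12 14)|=6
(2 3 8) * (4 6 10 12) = [0, 1, 3, 8, 6, 5, 10, 7, 2, 9, 12, 11, 4] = (2 3 8)(4 6 10 12)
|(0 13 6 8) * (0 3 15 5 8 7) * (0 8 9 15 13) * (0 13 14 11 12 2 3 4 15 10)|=10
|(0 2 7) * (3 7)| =|(0 2 3 7)| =4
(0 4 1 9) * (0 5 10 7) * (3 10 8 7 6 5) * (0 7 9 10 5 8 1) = (0 4)(1 10 6 8 9 3 5) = [4, 10, 2, 5, 0, 1, 8, 7, 9, 3, 6]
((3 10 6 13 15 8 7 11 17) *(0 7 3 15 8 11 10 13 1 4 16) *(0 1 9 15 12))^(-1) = ((0 7 10 6 9 15 11 17 12)(1 4 16)(3 13 8))^(-1) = (0 12 17 11 15 9 6 10 7)(1 16 4)(3 8 13)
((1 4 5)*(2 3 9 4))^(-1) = (1 5 4 9 3 2)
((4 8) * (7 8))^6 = ((4 7 8))^6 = (8)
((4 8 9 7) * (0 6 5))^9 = ((0 6 5)(4 8 9 7))^9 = (4 8 9 7)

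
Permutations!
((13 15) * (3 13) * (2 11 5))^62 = ((2 11 5)(3 13 15))^62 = (2 5 11)(3 15 13)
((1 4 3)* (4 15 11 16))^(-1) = (1 3 4 16 11 15)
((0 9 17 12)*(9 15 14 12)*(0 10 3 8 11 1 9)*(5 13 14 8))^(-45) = (0 1 15 9 8 17 11)(3 14)(5 12)(10 13) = ((0 15 8 11 1 9 17)(3 5 13 14 12 10))^(-45)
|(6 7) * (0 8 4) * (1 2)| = 6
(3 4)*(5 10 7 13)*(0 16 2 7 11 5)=(0 16 2 7 13)(3 4)(5 10 11)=[16, 1, 7, 4, 3, 10, 6, 13, 8, 9, 11, 5, 12, 0, 14, 15, 2]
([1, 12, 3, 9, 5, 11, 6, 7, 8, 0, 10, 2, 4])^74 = [12, 4, 9, 0, 11, 2, 6, 7, 8, 1, 10, 3, 5]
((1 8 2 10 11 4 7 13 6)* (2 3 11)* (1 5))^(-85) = (1 7 8 13 3 6 11 5 4)(2 10)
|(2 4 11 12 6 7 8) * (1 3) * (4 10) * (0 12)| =18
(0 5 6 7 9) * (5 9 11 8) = (0 9)(5 6 7 11 8) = [9, 1, 2, 3, 4, 6, 7, 11, 5, 0, 10, 8]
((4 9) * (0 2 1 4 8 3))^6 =((0 2 1 4 9 8 3))^6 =(0 3 8 9 4 1 2)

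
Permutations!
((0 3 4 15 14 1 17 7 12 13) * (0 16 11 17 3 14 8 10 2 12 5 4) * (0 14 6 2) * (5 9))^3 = ((0 6 2 12 13 16 11 17 7 9 5 4 15 8 10)(1 3 14))^3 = (0 12 11 9 15)(2 16 7 4 10)(5 8 6 13 17)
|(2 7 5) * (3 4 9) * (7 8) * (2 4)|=|(2 8 7 5 4 9 3)|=7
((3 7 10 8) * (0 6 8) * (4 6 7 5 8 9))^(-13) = ((0 7 10)(3 5 8)(4 6 9))^(-13) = (0 10 7)(3 8 5)(4 9 6)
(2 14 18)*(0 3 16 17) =[3, 1, 14, 16, 4, 5, 6, 7, 8, 9, 10, 11, 12, 13, 18, 15, 17, 0, 2] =(0 3 16 17)(2 14 18)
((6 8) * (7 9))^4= ((6 8)(7 9))^4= (9)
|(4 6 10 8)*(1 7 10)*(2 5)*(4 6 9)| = |(1 7 10 8 6)(2 5)(4 9)| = 10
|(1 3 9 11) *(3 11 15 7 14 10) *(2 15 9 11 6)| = 9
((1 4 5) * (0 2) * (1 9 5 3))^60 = (9)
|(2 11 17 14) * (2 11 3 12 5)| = 12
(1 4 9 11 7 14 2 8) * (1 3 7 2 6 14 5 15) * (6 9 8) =(1 4 8 3 7 5 15)(2 6 14 9 11) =[0, 4, 6, 7, 8, 15, 14, 5, 3, 11, 10, 2, 12, 13, 9, 1]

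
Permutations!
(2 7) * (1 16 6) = (1 16 6)(2 7) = [0, 16, 7, 3, 4, 5, 1, 2, 8, 9, 10, 11, 12, 13, 14, 15, 6]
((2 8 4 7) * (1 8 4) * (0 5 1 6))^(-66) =((0 5 1 8 6)(2 4 7))^(-66) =(0 6 8 1 5)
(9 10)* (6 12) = [0, 1, 2, 3, 4, 5, 12, 7, 8, 10, 9, 11, 6] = (6 12)(9 10)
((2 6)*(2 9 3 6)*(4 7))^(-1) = ((3 6 9)(4 7))^(-1) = (3 9 6)(4 7)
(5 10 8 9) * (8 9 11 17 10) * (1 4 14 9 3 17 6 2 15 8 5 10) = (1 4 14 9 10 3 17)(2 15 8 11 6) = [0, 4, 15, 17, 14, 5, 2, 7, 11, 10, 3, 6, 12, 13, 9, 8, 16, 1]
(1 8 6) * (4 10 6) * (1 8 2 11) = (1 2 11)(4 10 6 8) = [0, 2, 11, 3, 10, 5, 8, 7, 4, 9, 6, 1]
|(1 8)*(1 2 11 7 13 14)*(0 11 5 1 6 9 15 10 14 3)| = |(0 11 7 13 3)(1 8 2 5)(6 9 15 10 14)| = 20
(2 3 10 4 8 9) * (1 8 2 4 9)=[0, 8, 3, 10, 2, 5, 6, 7, 1, 4, 9]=(1 8)(2 3 10 9 4)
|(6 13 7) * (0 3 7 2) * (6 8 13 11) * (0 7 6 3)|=12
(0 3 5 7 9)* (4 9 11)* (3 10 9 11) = [10, 1, 2, 5, 11, 7, 6, 3, 8, 0, 9, 4] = (0 10 9)(3 5 7)(4 11)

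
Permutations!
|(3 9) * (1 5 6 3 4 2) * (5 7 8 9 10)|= |(1 7 8 9 4 2)(3 10 5 6)|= 12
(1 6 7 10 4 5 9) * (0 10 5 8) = [10, 6, 2, 3, 8, 9, 7, 5, 0, 1, 4] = (0 10 4 8)(1 6 7 5 9)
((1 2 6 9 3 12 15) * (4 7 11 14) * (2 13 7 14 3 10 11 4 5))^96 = (1 12 11 9 2 14 7)(3 10 6 5 4 13 15)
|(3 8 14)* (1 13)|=|(1 13)(3 8 14)|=6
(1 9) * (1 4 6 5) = [0, 9, 2, 3, 6, 1, 5, 7, 8, 4] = (1 9 4 6 5)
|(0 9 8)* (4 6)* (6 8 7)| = |(0 9 7 6 4 8)| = 6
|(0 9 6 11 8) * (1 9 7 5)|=|(0 7 5 1 9 6 11 8)|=8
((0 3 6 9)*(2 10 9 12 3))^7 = (0 9 10 2)(3 6 12)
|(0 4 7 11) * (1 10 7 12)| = 7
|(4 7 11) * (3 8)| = 6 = |(3 8)(4 7 11)|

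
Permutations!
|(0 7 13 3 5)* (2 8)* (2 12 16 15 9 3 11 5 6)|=|(0 7 13 11 5)(2 8 12 16 15 9 3 6)|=40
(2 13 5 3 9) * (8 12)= (2 13 5 3 9)(8 12)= [0, 1, 13, 9, 4, 3, 6, 7, 12, 2, 10, 11, 8, 5]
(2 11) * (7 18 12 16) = (2 11)(7 18 12 16) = [0, 1, 11, 3, 4, 5, 6, 18, 8, 9, 10, 2, 16, 13, 14, 15, 7, 17, 12]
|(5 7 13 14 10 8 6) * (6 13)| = 12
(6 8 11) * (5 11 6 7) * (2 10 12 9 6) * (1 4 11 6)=[0, 4, 10, 3, 11, 6, 8, 5, 2, 1, 12, 7, 9]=(1 4 11 7 5 6 8 2 10 12 9)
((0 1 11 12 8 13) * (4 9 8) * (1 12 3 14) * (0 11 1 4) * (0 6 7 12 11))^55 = ((0 11 3 14 4 9 8 13)(6 7 12))^55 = (0 13 8 9 4 14 3 11)(6 7 12)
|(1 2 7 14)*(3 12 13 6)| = |(1 2 7 14)(3 12 13 6)| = 4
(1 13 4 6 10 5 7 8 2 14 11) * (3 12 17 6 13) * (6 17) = (17)(1 3 12 6 10 5 7 8 2 14 11)(4 13) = [0, 3, 14, 12, 13, 7, 10, 8, 2, 9, 5, 1, 6, 4, 11, 15, 16, 17]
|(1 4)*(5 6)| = 2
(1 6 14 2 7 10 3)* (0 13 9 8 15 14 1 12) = (0 13 9 8 15 14 2 7 10 3 12)(1 6) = [13, 6, 7, 12, 4, 5, 1, 10, 15, 8, 3, 11, 0, 9, 2, 14]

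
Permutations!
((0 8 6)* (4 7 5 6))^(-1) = (0 6 5 7 4 8)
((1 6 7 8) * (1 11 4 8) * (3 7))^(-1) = (1 7 3 6)(4 11 8)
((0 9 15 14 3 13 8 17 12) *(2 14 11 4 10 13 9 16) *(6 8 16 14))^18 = ((0 14 3 9 15 11 4 10 13 16 2 6 8 17 12))^18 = (0 9 4 16 8)(2 17 14 15 10)(3 11 13 6 12)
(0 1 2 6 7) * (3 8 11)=[1, 2, 6, 8, 4, 5, 7, 0, 11, 9, 10, 3]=(0 1 2 6 7)(3 8 11)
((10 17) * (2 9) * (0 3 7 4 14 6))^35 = ((0 3 7 4 14 6)(2 9)(10 17))^35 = (0 6 14 4 7 3)(2 9)(10 17)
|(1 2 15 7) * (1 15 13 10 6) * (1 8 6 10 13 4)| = |(1 2 4)(6 8)(7 15)| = 6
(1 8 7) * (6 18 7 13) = [0, 8, 2, 3, 4, 5, 18, 1, 13, 9, 10, 11, 12, 6, 14, 15, 16, 17, 7] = (1 8 13 6 18 7)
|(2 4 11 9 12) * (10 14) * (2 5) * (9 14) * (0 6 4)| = 10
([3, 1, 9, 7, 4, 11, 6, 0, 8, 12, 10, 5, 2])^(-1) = (0 7 3)(2 12 9)(5 11)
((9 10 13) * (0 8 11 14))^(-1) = ((0 8 11 14)(9 10 13))^(-1) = (0 14 11 8)(9 13 10)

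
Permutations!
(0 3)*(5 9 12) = (0 3)(5 9 12) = [3, 1, 2, 0, 4, 9, 6, 7, 8, 12, 10, 11, 5]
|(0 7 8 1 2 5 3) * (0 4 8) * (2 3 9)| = |(0 7)(1 3 4 8)(2 5 9)| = 12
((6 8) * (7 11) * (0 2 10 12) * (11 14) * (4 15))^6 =(15)(0 10)(2 12)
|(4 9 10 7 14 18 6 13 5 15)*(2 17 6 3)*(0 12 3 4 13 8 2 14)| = 36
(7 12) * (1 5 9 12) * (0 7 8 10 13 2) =(0 7 1 5 9 12 8 10 13 2) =[7, 5, 0, 3, 4, 9, 6, 1, 10, 12, 13, 11, 8, 2]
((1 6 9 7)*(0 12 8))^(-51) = ((0 12 8)(1 6 9 7))^(-51) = (12)(1 6 9 7)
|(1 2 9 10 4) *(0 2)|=|(0 2 9 10 4 1)|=6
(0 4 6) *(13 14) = (0 4 6)(13 14) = [4, 1, 2, 3, 6, 5, 0, 7, 8, 9, 10, 11, 12, 14, 13]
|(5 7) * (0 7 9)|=4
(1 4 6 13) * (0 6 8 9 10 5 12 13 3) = (0 6 3)(1 4 8 9 10 5 12 13) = [6, 4, 2, 0, 8, 12, 3, 7, 9, 10, 5, 11, 13, 1]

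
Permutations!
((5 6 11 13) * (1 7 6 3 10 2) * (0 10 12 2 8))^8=((0 10 8)(1 7 6 11 13 5 3 12 2))^8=(0 8 10)(1 2 12 3 5 13 11 6 7)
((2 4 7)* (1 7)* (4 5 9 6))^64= ((1 7 2 5 9 6 4))^64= (1 7 2 5 9 6 4)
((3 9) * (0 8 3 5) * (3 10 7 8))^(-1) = (0 5 9 3)(7 10 8)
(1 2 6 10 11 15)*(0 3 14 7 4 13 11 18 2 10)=(0 3 14 7 4 13 11 15 1 10 18 2 6)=[3, 10, 6, 14, 13, 5, 0, 4, 8, 9, 18, 15, 12, 11, 7, 1, 16, 17, 2]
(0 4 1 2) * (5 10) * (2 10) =(0 4 1 10 5 2) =[4, 10, 0, 3, 1, 2, 6, 7, 8, 9, 5]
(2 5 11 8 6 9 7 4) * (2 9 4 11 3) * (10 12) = [0, 1, 5, 2, 9, 3, 4, 11, 6, 7, 12, 8, 10] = (2 5 3)(4 9 7 11 8 6)(10 12)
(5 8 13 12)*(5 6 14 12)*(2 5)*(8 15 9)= (2 5 15 9 8 13)(6 14 12)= [0, 1, 5, 3, 4, 15, 14, 7, 13, 8, 10, 11, 6, 2, 12, 9]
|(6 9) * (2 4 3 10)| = |(2 4 3 10)(6 9)| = 4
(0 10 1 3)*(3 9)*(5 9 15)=[10, 15, 2, 0, 4, 9, 6, 7, 8, 3, 1, 11, 12, 13, 14, 5]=(0 10 1 15 5 9 3)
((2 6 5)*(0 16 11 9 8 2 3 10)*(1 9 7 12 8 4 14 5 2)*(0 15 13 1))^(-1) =(0 8 12 7 11 16)(1 13 15 10 3 5 14 4 9)(2 6)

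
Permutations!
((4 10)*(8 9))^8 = (10) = ((4 10)(8 9))^8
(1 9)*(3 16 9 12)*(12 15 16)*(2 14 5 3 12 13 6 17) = (1 15 16 9)(2 14 5 3 13 6 17) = [0, 15, 14, 13, 4, 3, 17, 7, 8, 1, 10, 11, 12, 6, 5, 16, 9, 2]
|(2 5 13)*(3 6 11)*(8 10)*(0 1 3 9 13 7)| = 10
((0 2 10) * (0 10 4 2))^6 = ((10)(2 4))^6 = (10)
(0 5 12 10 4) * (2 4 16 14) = [5, 1, 4, 3, 0, 12, 6, 7, 8, 9, 16, 11, 10, 13, 2, 15, 14] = (0 5 12 10 16 14 2 4)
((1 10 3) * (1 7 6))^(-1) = ((1 10 3 7 6))^(-1) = (1 6 7 3 10)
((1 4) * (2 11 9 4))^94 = ((1 2 11 9 4))^94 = (1 4 9 11 2)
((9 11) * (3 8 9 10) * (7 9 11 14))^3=(14)(3 10 11 8)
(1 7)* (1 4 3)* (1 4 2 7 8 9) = (1 8 9)(2 7)(3 4) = [0, 8, 7, 4, 3, 5, 6, 2, 9, 1]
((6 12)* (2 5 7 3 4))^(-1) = (2 4 3 7 5)(6 12)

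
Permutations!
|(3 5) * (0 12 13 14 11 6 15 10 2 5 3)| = 10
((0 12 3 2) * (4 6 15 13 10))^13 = (0 12 3 2)(4 13 6 10 15)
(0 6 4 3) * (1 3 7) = (0 6 4 7 1 3) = [6, 3, 2, 0, 7, 5, 4, 1]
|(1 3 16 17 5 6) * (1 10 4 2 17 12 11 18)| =6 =|(1 3 16 12 11 18)(2 17 5 6 10 4)|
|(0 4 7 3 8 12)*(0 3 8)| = 6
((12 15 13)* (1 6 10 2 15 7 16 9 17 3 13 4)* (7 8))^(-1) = (1 4 15 2 10 6)(3 17 9 16 7 8 12 13)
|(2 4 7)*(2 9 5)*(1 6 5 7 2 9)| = |(1 6 5 9 7)(2 4)| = 10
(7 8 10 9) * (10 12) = (7 8 12 10 9) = [0, 1, 2, 3, 4, 5, 6, 8, 12, 7, 9, 11, 10]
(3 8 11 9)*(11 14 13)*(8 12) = (3 12 8 14 13 11 9) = [0, 1, 2, 12, 4, 5, 6, 7, 14, 3, 10, 9, 8, 11, 13]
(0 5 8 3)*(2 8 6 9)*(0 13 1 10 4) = (0 5 6 9 2 8 3 13 1 10 4) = [5, 10, 8, 13, 0, 6, 9, 7, 3, 2, 4, 11, 12, 1]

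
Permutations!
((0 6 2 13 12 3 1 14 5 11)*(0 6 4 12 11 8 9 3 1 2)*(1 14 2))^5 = (0 8 13 12 3 6 5 2 4 9 11 14 1)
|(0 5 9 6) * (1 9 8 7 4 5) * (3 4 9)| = 9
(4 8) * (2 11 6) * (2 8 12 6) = (2 11)(4 12 6 8) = [0, 1, 11, 3, 12, 5, 8, 7, 4, 9, 10, 2, 6]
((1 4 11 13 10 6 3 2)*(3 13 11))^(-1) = (1 2 3 4)(6 10 13)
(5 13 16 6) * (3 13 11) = (3 13 16 6 5 11) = [0, 1, 2, 13, 4, 11, 5, 7, 8, 9, 10, 3, 12, 16, 14, 15, 6]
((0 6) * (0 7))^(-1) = (0 7 6)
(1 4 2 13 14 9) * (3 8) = (1 4 2 13 14 9)(3 8) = [0, 4, 13, 8, 2, 5, 6, 7, 3, 1, 10, 11, 12, 14, 9]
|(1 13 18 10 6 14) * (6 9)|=|(1 13 18 10 9 6 14)|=7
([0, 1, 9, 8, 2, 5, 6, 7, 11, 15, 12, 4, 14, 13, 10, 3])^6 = [0, 1, 4, 15, 11, 5, 6, 7, 3, 2, 10, 8, 12, 13, 14, 9]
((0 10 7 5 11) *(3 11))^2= ((0 10 7 5 3 11))^2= (0 7 3)(5 11 10)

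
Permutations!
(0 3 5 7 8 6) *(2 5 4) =(0 3 4 2 5 7 8 6) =[3, 1, 5, 4, 2, 7, 0, 8, 6]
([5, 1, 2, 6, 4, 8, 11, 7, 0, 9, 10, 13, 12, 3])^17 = [8, 1, 2, 6, 4, 0, 11, 7, 5, 9, 10, 13, 12, 3]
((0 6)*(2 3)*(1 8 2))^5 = ((0 6)(1 8 2 3))^5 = (0 6)(1 8 2 3)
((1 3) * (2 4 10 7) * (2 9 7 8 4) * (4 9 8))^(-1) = (1 3)(4 10)(7 9 8)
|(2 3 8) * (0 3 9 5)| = 6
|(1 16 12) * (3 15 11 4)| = 12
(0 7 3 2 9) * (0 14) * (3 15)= (0 7 15 3 2 9 14)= [7, 1, 9, 2, 4, 5, 6, 15, 8, 14, 10, 11, 12, 13, 0, 3]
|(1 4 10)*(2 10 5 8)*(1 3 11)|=|(1 4 5 8 2 10 3 11)|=8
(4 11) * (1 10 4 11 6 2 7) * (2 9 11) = (1 10 4 6 9 11 2 7) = [0, 10, 7, 3, 6, 5, 9, 1, 8, 11, 4, 2]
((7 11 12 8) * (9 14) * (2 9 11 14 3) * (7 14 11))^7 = (2 9 3)(7 12 14 11 8) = ((2 9 3)(7 11 12 8 14))^7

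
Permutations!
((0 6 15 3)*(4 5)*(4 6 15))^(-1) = (0 3 15)(4 6 5)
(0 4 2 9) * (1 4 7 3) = (0 7 3 1 4 2 9) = [7, 4, 9, 1, 2, 5, 6, 3, 8, 0]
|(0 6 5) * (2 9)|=|(0 6 5)(2 9)|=6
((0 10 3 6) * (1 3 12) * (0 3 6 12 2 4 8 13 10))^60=((1 6 3 12)(2 4 8 13 10))^60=(13)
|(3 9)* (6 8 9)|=|(3 6 8 9)|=4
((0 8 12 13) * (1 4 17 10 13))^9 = ((0 8 12 1 4 17 10 13))^9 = (0 8 12 1 4 17 10 13)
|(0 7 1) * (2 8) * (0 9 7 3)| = |(0 3)(1 9 7)(2 8)| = 6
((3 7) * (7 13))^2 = (3 7 13)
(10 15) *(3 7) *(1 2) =[0, 2, 1, 7, 4, 5, 6, 3, 8, 9, 15, 11, 12, 13, 14, 10] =(1 2)(3 7)(10 15)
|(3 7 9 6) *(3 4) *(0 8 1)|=15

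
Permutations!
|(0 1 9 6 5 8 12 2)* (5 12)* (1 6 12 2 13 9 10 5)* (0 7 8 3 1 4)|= 12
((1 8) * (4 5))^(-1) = (1 8)(4 5)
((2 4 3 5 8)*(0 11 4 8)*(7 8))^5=((0 11 4 3 5)(2 7 8))^5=(11)(2 8 7)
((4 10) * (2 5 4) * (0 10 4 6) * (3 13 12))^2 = (0 2 6 10 5)(3 12 13)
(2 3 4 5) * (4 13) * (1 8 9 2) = (1 8 9 2 3 13 4 5) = [0, 8, 3, 13, 5, 1, 6, 7, 9, 2, 10, 11, 12, 4]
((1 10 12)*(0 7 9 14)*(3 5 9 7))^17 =((0 3 5 9 14)(1 10 12))^17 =(0 5 14 3 9)(1 12 10)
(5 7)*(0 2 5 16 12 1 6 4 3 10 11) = (0 2 5 7 16 12 1 6 4 3 10 11) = [2, 6, 5, 10, 3, 7, 4, 16, 8, 9, 11, 0, 1, 13, 14, 15, 12]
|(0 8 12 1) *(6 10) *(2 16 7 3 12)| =8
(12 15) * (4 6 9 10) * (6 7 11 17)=[0, 1, 2, 3, 7, 5, 9, 11, 8, 10, 4, 17, 15, 13, 14, 12, 16, 6]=(4 7 11 17 6 9 10)(12 15)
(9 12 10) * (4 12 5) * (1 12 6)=(1 12 10 9 5 4 6)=[0, 12, 2, 3, 6, 4, 1, 7, 8, 5, 9, 11, 10]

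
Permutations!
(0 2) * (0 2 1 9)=(0 1 9)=[1, 9, 2, 3, 4, 5, 6, 7, 8, 0]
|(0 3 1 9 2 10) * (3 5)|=|(0 5 3 1 9 2 10)|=7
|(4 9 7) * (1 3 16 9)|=6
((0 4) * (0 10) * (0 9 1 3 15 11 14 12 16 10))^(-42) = ((0 4)(1 3 15 11 14 12 16 10 9))^(-42) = (1 11 16)(3 14 10)(9 15 12)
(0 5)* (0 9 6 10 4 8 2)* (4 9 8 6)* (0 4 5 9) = (0 9 5 8 2 4 6 10) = [9, 1, 4, 3, 6, 8, 10, 7, 2, 5, 0]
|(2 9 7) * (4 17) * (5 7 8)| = 10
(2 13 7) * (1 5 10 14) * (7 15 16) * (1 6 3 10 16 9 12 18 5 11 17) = [0, 11, 13, 10, 4, 16, 3, 2, 8, 12, 14, 17, 18, 15, 6, 9, 7, 1, 5] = (1 11 17)(2 13 15 9 12 18 5 16 7)(3 10 14 6)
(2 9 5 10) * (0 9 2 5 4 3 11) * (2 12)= (0 9 4 3 11)(2 12)(5 10)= [9, 1, 12, 11, 3, 10, 6, 7, 8, 4, 5, 0, 2]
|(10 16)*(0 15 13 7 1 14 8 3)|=8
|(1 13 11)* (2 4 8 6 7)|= 15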